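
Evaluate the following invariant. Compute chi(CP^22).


CP^22 has one cell in each even dimension 0, 2, ..., 2*22 (22+1 cells total).
All cells are even-dimensional, so chi = number of cells.
chi = 22 + 1 = 23

23


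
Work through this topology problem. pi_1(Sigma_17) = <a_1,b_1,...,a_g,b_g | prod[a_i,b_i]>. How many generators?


Standard presentation: pi_1(Sigma_g) = <a_1,b_1,...,a_g,b_g | [a_1,b_1]...[a_g,b_g] = 1>.
Number of generators = 2g = 2*17 = 34

34


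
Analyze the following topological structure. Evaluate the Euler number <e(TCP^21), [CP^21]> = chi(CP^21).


For any closed oriented manifold, <e(TM),[M]> = chi(M).
chi(CP^21) = 21+1 = 22

22


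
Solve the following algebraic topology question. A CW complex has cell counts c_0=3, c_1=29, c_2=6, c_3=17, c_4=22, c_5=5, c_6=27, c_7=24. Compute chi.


chi = sum_k (-1)^k c_k.
= (-1)^0*3 + (-1)^1*29 + (-1)^2*6 + (-1)^3*17 + (-1)^4*22 + (-1)^5*5 + (-1)^6*27 + (-1)^7*24
= (3) + (-29) + (6) + (-17) + (22) + (-5) + (27) + (-24)
= -17

-17


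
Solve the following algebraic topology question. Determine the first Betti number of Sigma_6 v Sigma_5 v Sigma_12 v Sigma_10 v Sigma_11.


For a wedge X v Y: reduced H_k(X v Y) = H_k(X) + H_k(Y).
Each Sigma_g contributes b_1 = 2g.
b_1 = 12 + 10 + 24 + 20 + 22 = 88

88


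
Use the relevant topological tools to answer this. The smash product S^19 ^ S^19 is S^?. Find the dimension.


S^m ^ S^n = S^{m+n}.
k = 19 + 19 = 38

38


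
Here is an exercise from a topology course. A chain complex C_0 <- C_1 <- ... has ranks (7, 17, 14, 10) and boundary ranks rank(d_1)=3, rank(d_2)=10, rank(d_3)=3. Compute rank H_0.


rank H_k = rank(ker d_k) - rank(im d_{k+1}).
rank(ker d_0) = rank(C_0) - rank(d_0) = 7 - 0 = 7.
rank(im d_{0+1}) = 3.
rank H_0 = 7 - 3 = 4

4


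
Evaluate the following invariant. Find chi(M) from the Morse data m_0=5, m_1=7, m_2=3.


Morse theory: chi(M) = sum_k (-1)^k m_k where m_k = #(index-k critical points).
= (5) + (-7) + (3) = 1

1


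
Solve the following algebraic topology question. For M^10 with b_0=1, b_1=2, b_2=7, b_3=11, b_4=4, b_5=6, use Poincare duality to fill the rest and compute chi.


By Poincare duality b_k = b_{10-k}, so full Betti numbers: b_0=1, b_1=2, b_2=7, b_3=11, b_4=4, b_5=6, b_6=4, b_7=11, b_8=7, b_9=2, b_10=1.
chi = sum (-1)^k b_k = -8

-8


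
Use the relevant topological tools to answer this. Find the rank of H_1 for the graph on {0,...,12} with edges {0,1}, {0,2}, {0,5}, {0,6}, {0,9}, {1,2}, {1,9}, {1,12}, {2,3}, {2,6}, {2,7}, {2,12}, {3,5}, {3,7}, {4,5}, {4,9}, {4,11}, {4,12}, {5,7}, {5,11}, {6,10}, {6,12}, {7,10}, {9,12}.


b_1 = E - V + (number of components).
E = 24, V = 13, components = 2.
b_1 = 24 - 13 + 2 = 13

13


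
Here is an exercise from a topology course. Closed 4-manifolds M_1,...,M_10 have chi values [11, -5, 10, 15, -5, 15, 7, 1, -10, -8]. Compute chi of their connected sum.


For n-manifolds: chi(A#B) = chi(A) + chi(B) - chi(S^4).
chi(S^4) = 1 + (-1)^4 = 2.
chi(#) = (sum chi_i) - (10-1)*chi(S^4) = 31 - 9*2 = 13

13


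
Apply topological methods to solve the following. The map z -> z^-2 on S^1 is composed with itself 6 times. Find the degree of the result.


deg(f) = -2. Degree is multiplicative: deg(f^6) = (deg f)^6.
deg(f^6) = (-2)^6 = 64

64


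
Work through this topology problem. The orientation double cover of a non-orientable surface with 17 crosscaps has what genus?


chi(N_17) = 2 - 17 = -15.
Double cover: chi(Sigma_g) = 2 * chi(N_17) = 2*(-15) = -30.
2 - 2g = -30, so g = (2 - (-30))/2 = 32/2 = 16

16


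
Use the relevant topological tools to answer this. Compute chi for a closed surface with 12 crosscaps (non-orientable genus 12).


For a non-orientable closed surface with k crosscaps: chi = 2 - k.
Here k = 12.
chi = 2 - 12 = -10

-10


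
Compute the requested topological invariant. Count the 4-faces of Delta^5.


Delta^5 has 5+1 vertices. A 4-face is a choice of 4+1 vertices.
f_4 = C(5+1, 4+1) = C(6,5) = 6

6


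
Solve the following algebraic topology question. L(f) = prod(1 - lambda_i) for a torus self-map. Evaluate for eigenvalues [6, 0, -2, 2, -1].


For a torus self-map: L(f) = det(I - A) where A acts on H_1.
L(f) = (1-6) * (1-0) * (1--2) * (1-2) * (1--1) = -5 * 1 * 3 * -1 * 2 = 30

30


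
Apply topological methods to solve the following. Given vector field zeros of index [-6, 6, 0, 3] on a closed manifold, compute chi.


Poincare-Hopf: chi(M) = sum of indices of zeros.
chi = (-6) + (6) + (0) + (3) = 3

3


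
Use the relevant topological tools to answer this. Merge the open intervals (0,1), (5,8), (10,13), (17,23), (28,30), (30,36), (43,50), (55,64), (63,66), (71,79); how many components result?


Sort and merge overlapping open intervals.
Merged: (0,1), (5,8), (10,13), (17,23), (28,30), (30,36), (43,50), (55,66), (71,79).
Number of components = 9

9


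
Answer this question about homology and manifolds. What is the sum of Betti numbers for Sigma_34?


For Sigma_34: b_0 = 1, b_1 = 2g = 68, b_2 = 1.
Total = 1 + 68 + 1 = 70

70


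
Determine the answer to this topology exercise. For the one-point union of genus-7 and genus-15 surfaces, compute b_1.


For a wedge: H_1(A v B) = H_1(A) + H_1(B).
b_1(Sigma_7) = 14, b_1(Sigma_15) = 30.
b_1 = 14 + 30 = 44

44


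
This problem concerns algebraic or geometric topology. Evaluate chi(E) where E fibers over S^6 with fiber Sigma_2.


chi(S^6) = 2 (n even), chi(Sigma_2) = 2 - 2*2 = -2.
chi(E) = 2 * (-2) = -4

-4


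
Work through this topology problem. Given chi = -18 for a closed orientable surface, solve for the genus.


chi = 2 - 2g for closed orientable surfaces.
-18 = 2 - 2g
2g = 2 - (-18) = 20
g = 10

10


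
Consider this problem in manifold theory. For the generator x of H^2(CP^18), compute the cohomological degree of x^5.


|x| = 2 in H^*(CP^n).
|x^5| = 5 * |x| = 5 * 2 = 10

10


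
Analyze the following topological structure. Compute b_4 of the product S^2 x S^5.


Each S^d has Poincare polynomial 1 + t^d.
The product S^2 x S^5 has Poincare polynomial prod(1+t^d_i).
Expanding: b_0=1, b_2=1, b_5=1, b_7=1.
b_4 = 0

0


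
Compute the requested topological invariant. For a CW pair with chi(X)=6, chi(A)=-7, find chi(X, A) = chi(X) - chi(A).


Relative Euler characteristic: chi(X, A) = chi(X) - chi(A).
= 6 - (-7) = 13

13


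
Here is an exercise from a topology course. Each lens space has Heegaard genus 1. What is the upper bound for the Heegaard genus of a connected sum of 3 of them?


Heegaard genus satisfies g(A#B) <= g(A) + g(B).
Each lens space has g = 1.
Upper bound: 3 * 1 = 3

3


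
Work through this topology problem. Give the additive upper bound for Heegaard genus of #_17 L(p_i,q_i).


Heegaard genus satisfies g(A#B) <= g(A) + g(B).
Each lens space has g = 1.
Upper bound: 17 * 1 = 17

17


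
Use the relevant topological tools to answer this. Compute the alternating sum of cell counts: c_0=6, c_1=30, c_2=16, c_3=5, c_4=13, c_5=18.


chi = sum_k (-1)^k c_k.
= (-1)^0*6 + (-1)^1*30 + (-1)^2*16 + (-1)^3*5 + (-1)^4*13 + (-1)^5*18
= (6) + (-30) + (16) + (-5) + (13) + (-18)
= -18

-18


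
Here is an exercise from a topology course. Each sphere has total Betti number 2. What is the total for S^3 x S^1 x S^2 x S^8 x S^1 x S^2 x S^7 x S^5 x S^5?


Total Betti number is multiplicative under products.
Each S^d (d>=1) has total Betti number 2.
There are 9 sphere factors.
Total = 2^9 = 512

512


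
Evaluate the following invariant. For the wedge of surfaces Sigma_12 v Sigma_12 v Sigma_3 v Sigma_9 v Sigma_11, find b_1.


For a wedge X v Y: reduced H_k(X v Y) = H_k(X) + H_k(Y).
Each Sigma_g contributes b_1 = 2g.
b_1 = 24 + 24 + 6 + 18 + 22 = 94

94


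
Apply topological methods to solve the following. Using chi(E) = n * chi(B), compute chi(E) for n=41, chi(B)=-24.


For a finite covering: chi(E) = (number of sheets) * chi(B).
chi(E) = 41 * (-24) = -984

-984


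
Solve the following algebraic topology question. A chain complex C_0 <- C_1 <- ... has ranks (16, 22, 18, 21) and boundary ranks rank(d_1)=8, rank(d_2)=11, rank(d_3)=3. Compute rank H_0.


rank H_k = rank(ker d_k) - rank(im d_{k+1}).
rank(ker d_0) = rank(C_0) - rank(d_0) = 16 - 0 = 16.
rank(im d_{0+1}) = 8.
rank H_0 = 16 - 8 = 8

8


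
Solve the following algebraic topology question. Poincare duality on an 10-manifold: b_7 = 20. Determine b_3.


Poincare duality for closed orientable n-manifolds: b_k = b_{n-k}.
Here n = 10, so b_3 = b_7 = 20

20


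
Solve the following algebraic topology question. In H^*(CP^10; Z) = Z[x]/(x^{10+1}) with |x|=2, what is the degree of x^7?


|x| = 2 in H^*(CP^n).
|x^7| = 7 * |x| = 7 * 2 = 14

14


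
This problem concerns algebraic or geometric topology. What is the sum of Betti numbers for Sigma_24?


For Sigma_24: b_0 = 1, b_1 = 2g = 48, b_2 = 1.
Total = 1 + 48 + 1 = 50

50


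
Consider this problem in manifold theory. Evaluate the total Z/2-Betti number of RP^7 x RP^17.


dim H^*(RP^n; Z/2) = n+1 (one Z/2 in each degree 0..n).
Total Betti number is multiplicative.
Total = (7+1) * (17+1) = 8 * 18 = 144

144


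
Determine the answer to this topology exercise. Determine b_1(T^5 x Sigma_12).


pi_1(A x B) = pi_1(A) x pi_1(B); rank of abelianization = b_1.
b_1(T^5) = 5, b_1(Sigma_12) = 2*12 = 24.
b_1(product) = 5 + 24 = 29

29


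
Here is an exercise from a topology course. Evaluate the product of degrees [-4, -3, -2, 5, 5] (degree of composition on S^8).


Degree is multiplicative: deg(composition) = product of degrees.
= (-4) * (-3) * (-2) * (5) * (5) = -600

-600


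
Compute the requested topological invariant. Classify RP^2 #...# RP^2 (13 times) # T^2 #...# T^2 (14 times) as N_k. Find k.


Since a >= 1, the sum is non-orientable; each T^2 can be replaced by RP^2 # RP^2 (since T^2#RP^2 = 3RP^2).
Total crosscaps k = 13 + 2*14 = 41.
Check via chi: chi = 13*1 + 14*0 - (13+14-1)*2 = -39 = 2 - k = -39. Consistent.

41


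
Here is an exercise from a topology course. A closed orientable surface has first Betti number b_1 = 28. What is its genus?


For a closed orientable surface: b_1 = 2g.
28 = 2g
g = 28 / 2 = 14

14


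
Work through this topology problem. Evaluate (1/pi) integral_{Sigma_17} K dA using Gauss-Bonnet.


Gauss-Bonnet: integral K dA = 2*pi*chi(M).
chi(Sigma_17) = 2 - 2*17 = -32.
(integral K dA)/pi = 2*chi = 2*(-32) = -64

-64


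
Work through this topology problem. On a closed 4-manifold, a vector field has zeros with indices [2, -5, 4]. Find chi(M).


Poincare-Hopf: chi(M) = sum of indices of zeros.
chi = (2) + (-5) + (4) = 1

1


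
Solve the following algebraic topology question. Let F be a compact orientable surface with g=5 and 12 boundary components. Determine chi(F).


For a compact orientable surface with genus g and b boundary components: chi = 2 - 2g - b.
chi = 2 - 2*5 - 12 = 2 - 10 - 12 = -20

-20


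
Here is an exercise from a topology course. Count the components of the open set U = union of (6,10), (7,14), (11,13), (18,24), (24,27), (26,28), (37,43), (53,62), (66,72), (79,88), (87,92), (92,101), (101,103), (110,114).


Sort and merge overlapping open intervals.
Merged: (6,14), (18,24), (24,28), (37,43), (53,62), (66,72), (79,92), (92,101), (101,103), (110,114).
Number of components = 10

10


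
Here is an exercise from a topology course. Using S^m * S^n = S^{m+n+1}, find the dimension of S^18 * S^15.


Join of spheres: S^m * S^n = S^{m+n+1}.
dim = 18 + 15 + 1 = 34

34


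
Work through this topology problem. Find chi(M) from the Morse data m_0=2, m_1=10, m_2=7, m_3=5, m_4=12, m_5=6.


Morse theory: chi(M) = sum_k (-1)^k m_k where m_k = #(index-k critical points).
= (2) + (-10) + (7) + (-5) + (12) + (-6) = 0

0


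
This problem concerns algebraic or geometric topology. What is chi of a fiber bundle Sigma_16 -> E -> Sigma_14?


For a fiber bundle F -> E -> B (with CW structure): chi(E) = chi(B) * chi(F).
chi(Sigma_14) = -26, chi(Sigma_16) = -30.
chi(E) = (-26) * (-30) = 780

780


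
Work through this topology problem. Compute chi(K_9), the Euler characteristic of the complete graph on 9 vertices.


K_9: V = 9, E = C(9,2) = 36.
chi = V - E = 9 - 36 = -27

-27


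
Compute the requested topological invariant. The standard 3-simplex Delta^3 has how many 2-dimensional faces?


Delta^3 has 3+1 vertices. A 2-face is a choice of 2+1 vertices.
f_2 = C(3+1, 2+1) = C(4,3) = 4

4


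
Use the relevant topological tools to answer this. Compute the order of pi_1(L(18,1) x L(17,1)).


pi_1(X x Y) = pi_1(X) x pi_1(Y).
pi_1(L(18,1)) = Z/18, pi_1(L(17,1)) = Z/17.
|Z/18 x Z/17| = 18 * 17 = 306

306


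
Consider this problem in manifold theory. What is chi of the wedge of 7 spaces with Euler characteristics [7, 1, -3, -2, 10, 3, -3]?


chi(A v B) = chi(A) + chi(B) - 1 (one point identified).
For 7 spaces: chi = (sum chi_i) - (7 - 1).
sum = 13; chi = 13 - 6 = 7

7


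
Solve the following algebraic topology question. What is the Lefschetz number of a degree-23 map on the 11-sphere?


On S^11: L(f) = tr(f_0*) + (-1)^11 tr(f_11*) = 1 + (-1)^11 * deg(f).
L(f) = 1 + (-1)^11 * 23 = 1 + -23 = -22

-22


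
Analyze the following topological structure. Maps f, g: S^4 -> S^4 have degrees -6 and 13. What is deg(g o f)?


Degree is multiplicative under composition: deg(g o f) = deg(g) * deg(f).
= 13 * -6 = -78

-78


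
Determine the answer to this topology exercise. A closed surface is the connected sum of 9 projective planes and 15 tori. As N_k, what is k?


Since a >= 1, the sum is non-orientable; each T^2 can be replaced by RP^2 # RP^2 (since T^2#RP^2 = 3RP^2).
Total crosscaps k = 9 + 2*15 = 39.
Check via chi: chi = 9*1 + 15*0 - (9+15-1)*2 = -37 = 2 - k = -37. Consistent.

39


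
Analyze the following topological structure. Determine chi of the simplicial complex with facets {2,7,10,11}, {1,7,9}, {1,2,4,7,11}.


Enumerate all faces; f-vector: f_0=7, f_1=15, f_2=14, f_3=6, f_4=1.
chi = sum (-1)^k f_k = 1

1


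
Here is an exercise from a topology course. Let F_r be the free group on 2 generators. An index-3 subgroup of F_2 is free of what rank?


Nielsen-Schreier: an index-n subgroup of F_r is free of rank 1 + n(r-1).
Equivalently: chi(cover) = n*chi(base); chi(vee_r S^1) = 1 - 2 = -1.
chi(E) = 3*(-1) = -3; rank = 1 - chi(E) = 1 - (-3) = 4.
rank = 1 + 3*(2-1) = 1 + 3 = 4

4


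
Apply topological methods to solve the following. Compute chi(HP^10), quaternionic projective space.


HP^10 has one cell in each dimension 0, 4, ..., 4*10 (10+1 cells, all even-dim).
chi = 10 + 1 = 11

11


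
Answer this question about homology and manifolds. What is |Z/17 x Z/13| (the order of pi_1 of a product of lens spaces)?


pi_1(X x Y) = pi_1(X) x pi_1(Y).
pi_1(L(17,1)) = Z/17, pi_1(L(13,1)) = Z/13.
|Z/17 x Z/13| = 17 * 13 = 221

221


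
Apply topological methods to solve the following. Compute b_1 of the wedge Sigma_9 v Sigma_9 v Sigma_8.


For a wedge X v Y: reduced H_k(X v Y) = H_k(X) + H_k(Y).
Each Sigma_g contributes b_1 = 2g.
b_1 = 18 + 18 + 16 = 52

52


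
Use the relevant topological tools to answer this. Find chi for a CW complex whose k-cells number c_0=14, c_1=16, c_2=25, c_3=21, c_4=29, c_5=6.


chi = sum_k (-1)^k c_k.
= (-1)^0*14 + (-1)^1*16 + (-1)^2*25 + (-1)^3*21 + (-1)^4*29 + (-1)^5*6
= (14) + (-16) + (25) + (-21) + (29) + (-6)
= 25

25


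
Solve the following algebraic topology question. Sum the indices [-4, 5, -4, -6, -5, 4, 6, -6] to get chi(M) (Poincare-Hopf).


Poincare-Hopf: chi(M) = sum of indices of zeros.
chi = (-4) + (5) + (-4) + (-6) + (-5) + (4) + (6) + (-6) = -10

-10


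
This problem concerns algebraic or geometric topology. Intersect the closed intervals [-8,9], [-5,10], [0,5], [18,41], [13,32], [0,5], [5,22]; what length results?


Intersection = [max(a_i), min(b_i)] = [18, 5].
Since 18 > 5, the intersection is empty.
Length = 0

0


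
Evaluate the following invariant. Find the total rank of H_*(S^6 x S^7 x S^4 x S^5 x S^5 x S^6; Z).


Total Betti number is multiplicative under products.
Each S^d (d>=1) has total Betti number 2.
There are 6 sphere factors.
Total = 2^6 = 64

64


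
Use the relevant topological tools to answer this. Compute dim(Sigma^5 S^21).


Each suspension raises dimension by 1: Sigma S^n = S^{n+1}.
Sigma^5 S^21 = S^{21+5} = S^26

26


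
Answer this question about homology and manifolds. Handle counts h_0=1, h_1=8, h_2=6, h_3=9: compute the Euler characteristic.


Handles of index k contribute (-1)^k to chi (same as CW cells).
chi = (1) + (-8) + (6) + (-9) = -10

-10


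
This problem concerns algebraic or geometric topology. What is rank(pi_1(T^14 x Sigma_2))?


pi_1(A x B) = pi_1(A) x pi_1(B); rank of abelianization = b_1.
b_1(T^14) = 14, b_1(Sigma_2) = 2*2 = 4.
b_1(product) = 14 + 4 = 18

18


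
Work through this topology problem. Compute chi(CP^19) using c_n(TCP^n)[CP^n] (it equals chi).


For any closed oriented manifold, <e(TM),[M]> = chi(M).
chi(CP^19) = 19+1 = 20

20


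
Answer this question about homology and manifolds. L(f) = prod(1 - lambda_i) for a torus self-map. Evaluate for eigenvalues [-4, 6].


For a torus self-map: L(f) = det(I - A) where A acts on H_1.
L(f) = (1--4) * (1-6) = 5 * -5 = -25

-25


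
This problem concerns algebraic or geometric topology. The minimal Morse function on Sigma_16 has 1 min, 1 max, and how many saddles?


A perfect Morse function has m_k = b_k.
For Sigma_16: b_0=1, b_1=2g=32, b_2=1.
Saddles m_1 = 2g = 32

32


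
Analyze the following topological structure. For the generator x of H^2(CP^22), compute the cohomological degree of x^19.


|x| = 2 in H^*(CP^n).
|x^19| = 19 * |x| = 19 * 2 = 38

38


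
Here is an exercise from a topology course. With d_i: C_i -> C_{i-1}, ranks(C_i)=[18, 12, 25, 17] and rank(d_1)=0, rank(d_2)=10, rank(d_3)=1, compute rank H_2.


rank H_k = rank(ker d_k) - rank(im d_{k+1}).
rank(ker d_2) = rank(C_2) - rank(d_2) = 25 - 10 = 15.
rank(im d_{2+1}) = 1.
rank H_2 = 15 - 1 = 14

14


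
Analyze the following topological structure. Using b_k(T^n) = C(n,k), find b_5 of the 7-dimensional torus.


By the Kunneth formula, b_k(T^n) = C(n,k).
b_5(T^7) = C(7,5).
C(7,5) = 7!/(5!*2!) = 21

21


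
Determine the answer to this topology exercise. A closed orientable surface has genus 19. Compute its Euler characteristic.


For a closed orientable surface of genus g: chi = 2 - 2g.
Here g = 19.
chi = 2 - 2*19 = 2 - 38 = -36

-36


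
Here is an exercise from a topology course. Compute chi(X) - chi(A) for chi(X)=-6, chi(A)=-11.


Relative Euler characteristic: chi(X, A) = chi(X) - chi(A).
= -6 - (-11) = 5

5


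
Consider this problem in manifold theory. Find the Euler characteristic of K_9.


K_9: V = 9, E = C(9,2) = 36.
chi = V - E = 9 - 36 = -27

-27


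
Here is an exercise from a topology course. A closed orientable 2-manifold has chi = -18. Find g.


chi = 2 - 2g for closed orientable surfaces.
-18 = 2 - 2g
2g = 2 - (-18) = 20
g = 10

10


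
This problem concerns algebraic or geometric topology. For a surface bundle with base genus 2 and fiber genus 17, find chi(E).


For a fiber bundle F -> E -> B (with CW structure): chi(E) = chi(B) * chi(F).
chi(Sigma_2) = -2, chi(Sigma_17) = -32.
chi(E) = (-2) * (-32) = 64

64


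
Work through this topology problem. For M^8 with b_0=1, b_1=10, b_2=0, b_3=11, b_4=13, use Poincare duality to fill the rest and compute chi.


By Poincare duality b_k = b_{8-k}, so full Betti numbers: b_0=1, b_1=10, b_2=0, b_3=11, b_4=13, b_5=11, b_6=0, b_7=10, b_8=1.
chi = sum (-1)^k b_k = -27

-27


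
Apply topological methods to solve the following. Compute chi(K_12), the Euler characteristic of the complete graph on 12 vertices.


K_12: V = 12, E = C(12,2) = 66.
chi = V - E = 12 - 66 = -54

-54


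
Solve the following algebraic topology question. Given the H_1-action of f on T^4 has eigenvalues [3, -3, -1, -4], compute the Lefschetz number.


For a torus self-map: L(f) = det(I - A) where A acts on H_1.
L(f) = (1-3) * (1--3) * (1--1) * (1--4) = -2 * 4 * 2 * 5 = -80

-80


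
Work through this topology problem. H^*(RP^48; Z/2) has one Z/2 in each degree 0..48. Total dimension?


H^k(RP^48; Z/2) = Z/2 for each 0 <= k <= 48.
Total dimension = 48 + 1 = 49

49


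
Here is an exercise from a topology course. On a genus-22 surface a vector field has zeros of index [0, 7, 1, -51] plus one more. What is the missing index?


Poincare-Hopf: sum of indices = chi(M).
chi(Sigma_22) = 2 - 2*22 = -42.
Sum of known indices = -43.
x = chi - (sum known) = -42 - (-43) = 1

1


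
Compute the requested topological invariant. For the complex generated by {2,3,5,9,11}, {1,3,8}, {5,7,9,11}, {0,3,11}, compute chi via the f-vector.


Enumerate all faces; f-vector: f_0=9, f_1=18, f_2=15, f_3=6, f_4=1.
chi = sum (-1)^k f_k = 1

1


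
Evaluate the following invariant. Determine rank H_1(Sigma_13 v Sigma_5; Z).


For a wedge: H_1(A v B) = H_1(A) + H_1(B).
b_1(Sigma_13) = 26, b_1(Sigma_5) = 10.
b_1 = 26 + 10 = 36

36


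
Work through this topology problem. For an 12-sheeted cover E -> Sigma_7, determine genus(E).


For an n-sheeted cover: chi(E) = n * chi(B).
chi(Sigma_7) = 2 - 2*7 = -12.
chi(E) = 12 * (-12) = -144.
genus(E) = (2 - chi(E))/2 = (2 - (-144))/2 = 146/2 = 73

73


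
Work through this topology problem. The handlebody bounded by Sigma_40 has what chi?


A genus-g handlebody deformation retracts to a wedge of g circles.
chi(vee_g S^1) = 1 - g.
chi(H_40) = 1 - 40 = -39

-39


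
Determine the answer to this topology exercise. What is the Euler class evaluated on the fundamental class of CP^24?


For any closed oriented manifold, <e(TM),[M]> = chi(M).
chi(CP^24) = 24+1 = 25

25


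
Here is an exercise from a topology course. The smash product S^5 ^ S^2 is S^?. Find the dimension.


S^m ^ S^n = S^{m+n}.
k = 5 + 2 = 7

7


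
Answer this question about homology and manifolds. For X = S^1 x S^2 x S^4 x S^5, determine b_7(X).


Each S^d has Poincare polynomial 1 + t^d.
The product S^1 x S^2 x S^4 x S^5 has Poincare polynomial prod(1+t^d_i).
Expanding: b_0=1, b_1=1, b_2=1, b_3=1, b_4=1, b_5=2, b_6=2, b_7=2, b_8=1, b_9=1, b_10=1, b_11=1, b_12=1.
b_7 = 2

2


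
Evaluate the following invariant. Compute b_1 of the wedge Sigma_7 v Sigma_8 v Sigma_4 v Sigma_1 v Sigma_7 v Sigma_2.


For a wedge X v Y: reduced H_k(X v Y) = H_k(X) + H_k(Y).
Each Sigma_g contributes b_1 = 2g.
b_1 = 14 + 16 + 8 + 2 + 14 + 4 = 58

58


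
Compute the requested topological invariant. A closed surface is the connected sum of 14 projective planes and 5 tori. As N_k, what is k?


Since a >= 1, the sum is non-orientable; each T^2 can be replaced by RP^2 # RP^2 (since T^2#RP^2 = 3RP^2).
Total crosscaps k = 14 + 2*5 = 24.
Check via chi: chi = 14*1 + 5*0 - (14+5-1)*2 = -22 = 2 - k = -22. Consistent.

24


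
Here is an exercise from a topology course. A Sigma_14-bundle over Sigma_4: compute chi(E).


For a fiber bundle F -> E -> B (with CW structure): chi(E) = chi(B) * chi(F).
chi(Sigma_4) = -6, chi(Sigma_14) = -26.
chi(E) = (-6) * (-26) = 156

156


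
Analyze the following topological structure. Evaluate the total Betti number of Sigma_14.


For Sigma_14: b_0 = 1, b_1 = 2g = 28, b_2 = 1.
Total = 1 + 28 + 1 = 30

30


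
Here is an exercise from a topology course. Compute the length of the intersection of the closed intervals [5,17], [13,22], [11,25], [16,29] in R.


Intersection = [max(a_i), min(b_i)] = [16, 17].
Length = 17 - 16 = 1

1


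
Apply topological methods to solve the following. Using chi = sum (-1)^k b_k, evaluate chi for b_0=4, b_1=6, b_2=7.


chi = sum_k (-1)^k b_k.
= (4) + (-6) + (7)
= 5

5


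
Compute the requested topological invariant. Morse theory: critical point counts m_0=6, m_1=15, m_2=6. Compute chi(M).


Morse theory: chi(M) = sum_k (-1)^k m_k where m_k = #(index-k critical points).
= (6) + (-15) + (6) = -3

-3


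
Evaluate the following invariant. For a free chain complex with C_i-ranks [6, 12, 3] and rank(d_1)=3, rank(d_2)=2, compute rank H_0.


rank H_k = rank(ker d_k) - rank(im d_{k+1}).
rank(ker d_0) = rank(C_0) - rank(d_0) = 6 - 0 = 6.
rank(im d_{0+1}) = 3.
rank H_0 = 6 - 3 = 3

3


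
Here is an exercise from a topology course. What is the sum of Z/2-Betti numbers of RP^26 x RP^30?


dim H^*(RP^n; Z/2) = n+1 (one Z/2 in each degree 0..n).
Total Betti number is multiplicative.
Total = (26+1) * (30+1) = 27 * 31 = 837

837


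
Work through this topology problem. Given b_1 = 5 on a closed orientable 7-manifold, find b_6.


Poincare duality for closed orientable n-manifolds: b_k = b_{n-k}.
Here n = 7, so b_6 = b_1 = 5

5


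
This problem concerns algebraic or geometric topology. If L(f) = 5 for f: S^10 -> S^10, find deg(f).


L(f) = 1 + (-1)^10 deg(f) on S^10.
5 = 1 + (-1)^10 * deg(f)
(-1)^10 * deg(f) = 4
deg(f) = 4

4


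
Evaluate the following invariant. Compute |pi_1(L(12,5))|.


pi_1(L(p,q)) = Z/pZ for any q coprime to p.
|pi_1(L(12,5))| = 12

12


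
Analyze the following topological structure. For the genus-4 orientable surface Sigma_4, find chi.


For a closed orientable surface of genus g: chi = 2 - 2g.
Here g = 4.
chi = 2 - 2*4 = 2 - 8 = -6

-6


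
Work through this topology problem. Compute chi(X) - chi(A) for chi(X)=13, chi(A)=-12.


Relative Euler characteristic: chi(X, A) = chi(X) - chi(A).
= 13 - (-12) = 25

25


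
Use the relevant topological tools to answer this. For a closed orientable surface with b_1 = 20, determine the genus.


For a closed orientable surface: b_1 = 2g.
20 = 2g
g = 20 / 2 = 10

10


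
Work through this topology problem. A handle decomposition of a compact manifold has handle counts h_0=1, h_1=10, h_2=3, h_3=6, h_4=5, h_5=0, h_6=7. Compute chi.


Handles of index k contribute (-1)^k to chi (same as CW cells).
chi = (1) + (-10) + (3) + (-6) + (5) + (0) + (7) = 0

0


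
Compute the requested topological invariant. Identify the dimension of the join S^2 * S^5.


Join of spheres: S^m * S^n = S^{m+n+1}.
dim = 2 + 5 + 1 = 8

8


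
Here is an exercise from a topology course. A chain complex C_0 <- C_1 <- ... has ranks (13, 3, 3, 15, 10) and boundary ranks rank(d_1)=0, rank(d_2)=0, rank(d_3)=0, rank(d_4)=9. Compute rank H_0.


rank H_k = rank(ker d_k) - rank(im d_{k+1}).
rank(ker d_0) = rank(C_0) - rank(d_0) = 13 - 0 = 13.
rank(im d_{0+1}) = 0.
rank H_0 = 13 - 0 = 13

13


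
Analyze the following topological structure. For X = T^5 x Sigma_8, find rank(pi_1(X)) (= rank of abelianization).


pi_1(A x B) = pi_1(A) x pi_1(B); rank of abelianization = b_1.
b_1(T^5) = 5, b_1(Sigma_8) = 2*8 = 16.
b_1(product) = 5 + 16 = 21

21


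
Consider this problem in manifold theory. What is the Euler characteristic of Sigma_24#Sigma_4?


chi(Sigma_24) = 2 - 2*24 = -46
chi(Sigma_4) = 2 - 2*4 = -6
For surfaces: chi(A#B) = chi(A) + chi(B) - 2.
chi = -46 + -6 - 2 = -54

-54


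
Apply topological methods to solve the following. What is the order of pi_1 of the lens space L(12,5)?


pi_1(L(p,q)) = Z/pZ for any q coprime to p.
|pi_1(L(12,5))| = 12

12


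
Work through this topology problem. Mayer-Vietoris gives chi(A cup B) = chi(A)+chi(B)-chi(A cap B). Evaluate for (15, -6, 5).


chi(A cup B) = chi(A) + chi(B) - chi(A cap B)
= 15 + (-6) - (5)
= 4

4


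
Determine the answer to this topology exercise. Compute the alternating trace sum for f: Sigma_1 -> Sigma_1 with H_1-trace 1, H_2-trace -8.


L(f) = tr(f_0*) - tr(f_1*) + tr(f_2*).
= 1 - (1) + (-8)
= -8

-8


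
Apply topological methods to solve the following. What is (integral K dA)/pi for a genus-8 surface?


Gauss-Bonnet: integral K dA = 2*pi*chi(M).
chi(Sigma_8) = 2 - 2*8 = -14.
(integral K dA)/pi = 2*chi = 2*(-14) = -28

-28


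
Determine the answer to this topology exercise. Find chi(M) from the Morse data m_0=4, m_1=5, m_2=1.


Morse theory: chi(M) = sum_k (-1)^k m_k where m_k = #(index-k critical points).
= (4) + (-5) + (1) = 0

0


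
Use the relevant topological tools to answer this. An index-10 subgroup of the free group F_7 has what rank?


Nielsen-Schreier: an index-n subgroup of F_r is free of rank 1 + n(r-1).
Equivalently: chi(cover) = n*chi(base); chi(vee_r S^1) = 1 - 7 = -6.
chi(E) = 10*(-6) = -60; rank = 1 - chi(E) = 1 - (-60) = 61.
rank = 1 + 10*(7-1) = 1 + 60 = 61

61


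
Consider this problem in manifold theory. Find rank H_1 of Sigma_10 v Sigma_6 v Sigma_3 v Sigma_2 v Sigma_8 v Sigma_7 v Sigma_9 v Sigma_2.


For a wedge X v Y: reduced H_k(X v Y) = H_k(X) + H_k(Y).
Each Sigma_g contributes b_1 = 2g.
b_1 = 20 + 12 + 6 + 4 + 16 + 14 + 18 + 4 = 94

94


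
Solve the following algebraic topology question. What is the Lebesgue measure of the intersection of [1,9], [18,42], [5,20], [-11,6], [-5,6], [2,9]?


Intersection = [max(a_i), min(b_i)] = [18, 6].
Since 18 > 6, the intersection is empty.
Length = 0

0


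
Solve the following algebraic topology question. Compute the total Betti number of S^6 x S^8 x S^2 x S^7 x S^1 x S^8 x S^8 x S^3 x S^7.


Total Betti number is multiplicative under products.
Each S^d (d>=1) has total Betti number 2.
There are 9 sphere factors.
Total = 2^9 = 512

512


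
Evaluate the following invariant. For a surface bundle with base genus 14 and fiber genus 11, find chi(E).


For a fiber bundle F -> E -> B (with CW structure): chi(E) = chi(B) * chi(F).
chi(Sigma_14) = -26, chi(Sigma_11) = -20.
chi(E) = (-26) * (-20) = 520

520


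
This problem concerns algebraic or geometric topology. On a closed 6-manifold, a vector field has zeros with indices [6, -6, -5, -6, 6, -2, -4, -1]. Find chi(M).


Poincare-Hopf: chi(M) = sum of indices of zeros.
chi = (6) + (-6) + (-5) + (-6) + (6) + (-2) + (-4) + (-1) = -12

-12


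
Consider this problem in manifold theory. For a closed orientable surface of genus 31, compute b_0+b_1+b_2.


For Sigma_31: b_0 = 1, b_1 = 2g = 62, b_2 = 1.
Total = 1 + 62 + 1 = 64

64


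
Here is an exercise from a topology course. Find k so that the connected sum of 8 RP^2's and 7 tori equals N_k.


Since a >= 1, the sum is non-orientable; each T^2 can be replaced by RP^2 # RP^2 (since T^2#RP^2 = 3RP^2).
Total crosscaps k = 8 + 2*7 = 22.
Check via chi: chi = 8*1 + 7*0 - (8+7-1)*2 = -20 = 2 - k = -20. Consistent.

22


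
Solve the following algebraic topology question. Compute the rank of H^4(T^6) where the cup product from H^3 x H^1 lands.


Cup product: H^p x H^q -> H^{p+q}; here p+q = 3+1 = 4.
rank H^k(T^n) = C(n,k).
C(6,4) = 15

15


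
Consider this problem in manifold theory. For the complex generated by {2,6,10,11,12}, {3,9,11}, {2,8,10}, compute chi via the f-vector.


Enumerate all faces; f-vector: f_0=8, f_1=15, f_2=12, f_3=5, f_4=1.
chi = sum (-1)^k f_k = 1

1


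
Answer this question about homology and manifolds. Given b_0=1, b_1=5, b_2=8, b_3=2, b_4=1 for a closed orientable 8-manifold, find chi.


By Poincare duality b_k = b_{8-k}, so full Betti numbers: b_0=1, b_1=5, b_2=8, b_3=2, b_4=1, b_5=2, b_6=8, b_7=5, b_8=1.
chi = sum (-1)^k b_k = 5

5


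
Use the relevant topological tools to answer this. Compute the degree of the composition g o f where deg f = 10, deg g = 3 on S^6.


Degree is multiplicative under composition: deg(g o f) = deg(g) * deg(f).
= 3 * 10 = 30

30


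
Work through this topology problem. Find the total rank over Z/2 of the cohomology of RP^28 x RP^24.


dim H^*(RP^n; Z/2) = n+1 (one Z/2 in each degree 0..n).
Total Betti number is multiplicative.
Total = (28+1) * (24+1) = 29 * 25 = 725

725


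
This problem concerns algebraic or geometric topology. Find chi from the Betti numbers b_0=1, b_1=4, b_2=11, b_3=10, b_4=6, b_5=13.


chi = sum_k (-1)^k b_k.
= (1) + (-4) + (11) + (-10) + (6) + (-13)
= -9

-9


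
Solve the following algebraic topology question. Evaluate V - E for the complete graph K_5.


K_5: V = 5, E = C(5,2) = 10.
chi = V - E = 5 - 10 = -5

-5


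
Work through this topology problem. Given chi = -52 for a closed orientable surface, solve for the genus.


chi = 2 - 2g for closed orientable surfaces.
-52 = 2 - 2g
2g = 2 - (-52) = 54
g = 27

27


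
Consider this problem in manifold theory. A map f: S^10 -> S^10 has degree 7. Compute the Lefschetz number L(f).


On S^10: L(f) = tr(f_0*) + (-1)^10 tr(f_10*) = 1 + (-1)^10 * deg(f).
L(f) = 1 + (-1)^10 * 7 = 1 + 7 = 8

8


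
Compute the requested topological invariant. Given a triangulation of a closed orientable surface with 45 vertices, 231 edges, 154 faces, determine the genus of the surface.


chi = V - E + F = 45 - 231 + 154 = -32
For orientable closed surface: chi = 2 - 2g, so g = (2 - chi)/2.
g = (2 - (-32)) / 2 = 34 / 2 = 17

17


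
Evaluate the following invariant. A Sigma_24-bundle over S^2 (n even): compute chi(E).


chi(S^2) = 2 (n even), chi(Sigma_24) = 2 - 2*24 = -46.
chi(E) = 2 * (-46) = -92

-92


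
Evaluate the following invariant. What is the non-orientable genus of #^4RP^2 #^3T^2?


Since a >= 1, the sum is non-orientable; each T^2 can be replaced by RP^2 # RP^2 (since T^2#RP^2 = 3RP^2).
Total crosscaps k = 4 + 2*3 = 10.
Check via chi: chi = 4*1 + 3*0 - (4+3-1)*2 = -8 = 2 - k = -8. Consistent.

10


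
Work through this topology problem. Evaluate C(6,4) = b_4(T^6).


By the Kunneth formula, b_k(T^n) = C(n,k).
b_4(T^6) = C(6,4).
C(6,4) = 6!/(4!*2!) = 15

15


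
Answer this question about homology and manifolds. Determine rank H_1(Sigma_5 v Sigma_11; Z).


For a wedge: H_1(A v B) = H_1(A) + H_1(B).
b_1(Sigma_5) = 10, b_1(Sigma_11) = 22.
b_1 = 10 + 22 = 32

32


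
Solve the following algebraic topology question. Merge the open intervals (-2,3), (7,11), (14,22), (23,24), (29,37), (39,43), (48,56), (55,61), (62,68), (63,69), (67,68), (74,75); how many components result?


Sort and merge overlapping open intervals.
Merged: (-2,3), (7,11), (14,22), (23,24), (29,37), (39,43), (48,61), (62,69), (74,75).
Number of components = 9

9


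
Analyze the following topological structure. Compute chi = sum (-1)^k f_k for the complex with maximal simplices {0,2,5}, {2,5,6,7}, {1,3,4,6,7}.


Enumerate all faces; f-vector: f_0=8, f_1=17, f_2=15, f_3=6, f_4=1.
chi = sum (-1)^k f_k = 1

1


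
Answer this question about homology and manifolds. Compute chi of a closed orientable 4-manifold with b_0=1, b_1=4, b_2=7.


By Poincare duality b_k = b_{4-k}, so full Betti numbers: b_0=1, b_1=4, b_2=7, b_3=4, b_4=1.
chi = sum (-1)^k b_k = 1

1


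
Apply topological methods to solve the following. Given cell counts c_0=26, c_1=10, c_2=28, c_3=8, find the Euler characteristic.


chi = sum_k (-1)^k c_k.
= (-1)^0*26 + (-1)^1*10 + (-1)^2*28 + (-1)^3*8
= (26) + (-10) + (28) + (-8)
= 36

36


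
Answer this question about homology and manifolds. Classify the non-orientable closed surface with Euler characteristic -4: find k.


chi = 2 - k for closed non-orientable surfaces with k crosscaps.
-4 = 2 - k
k = 2 - (-4) = 6

6


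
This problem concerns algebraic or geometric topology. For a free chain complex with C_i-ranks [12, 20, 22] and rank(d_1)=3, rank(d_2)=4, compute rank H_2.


rank H_k = rank(ker d_k) - rank(im d_{k+1}).
rank(ker d_2) = rank(C_2) - rank(d_2) = 22 - 4 = 18.
rank(im d_{2+1}) = 0.
rank H_2 = 18 - 0 = 18

18


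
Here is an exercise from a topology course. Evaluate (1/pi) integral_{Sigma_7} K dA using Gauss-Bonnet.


Gauss-Bonnet: integral K dA = 2*pi*chi(M).
chi(Sigma_7) = 2 - 2*7 = -12.
(integral K dA)/pi = 2*chi = 2*(-12) = -24

-24


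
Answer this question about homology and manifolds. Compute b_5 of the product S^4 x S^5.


Each S^d has Poincare polynomial 1 + t^d.
The product S^4 x S^5 has Poincare polynomial prod(1+t^d_i).
Expanding: b_0=1, b_4=1, b_5=1, b_9=1.
b_5 = 1

1


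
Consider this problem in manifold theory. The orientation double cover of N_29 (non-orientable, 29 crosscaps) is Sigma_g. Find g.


chi(N_29) = 2 - 29 = -27.
Double cover: chi(Sigma_g) = 2 * chi(N_29) = 2*(-27) = -54.
2 - 2g = -54, so g = (2 - (-54))/2 = 56/2 = 28

28


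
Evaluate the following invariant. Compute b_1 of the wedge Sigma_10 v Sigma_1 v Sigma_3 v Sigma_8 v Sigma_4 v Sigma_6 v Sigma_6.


For a wedge X v Y: reduced H_k(X v Y) = H_k(X) + H_k(Y).
Each Sigma_g contributes b_1 = 2g.
b_1 = 20 + 2 + 6 + 16 + 8 + 12 + 12 = 76

76


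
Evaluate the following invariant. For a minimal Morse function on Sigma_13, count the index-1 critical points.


A perfect Morse function has m_k = b_k.
For Sigma_13: b_0=1, b_1=2g=26, b_2=1.
Saddles m_1 = 2g = 26

26


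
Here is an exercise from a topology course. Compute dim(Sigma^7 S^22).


Each suspension raises dimension by 1: Sigma S^n = S^{n+1}.
Sigma^7 S^22 = S^{22+7} = S^29

29


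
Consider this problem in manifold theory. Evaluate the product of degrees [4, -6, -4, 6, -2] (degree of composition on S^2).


Degree is multiplicative: deg(composition) = product of degrees.
= (4) * (-6) * (-4) * (6) * (-2) = -1152

-1152


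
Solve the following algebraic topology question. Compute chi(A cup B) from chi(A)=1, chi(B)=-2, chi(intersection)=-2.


chi(A cup B) = chi(A) + chi(B) - chi(A cap B)
= 1 + (-2) - (-2)
= 1

1


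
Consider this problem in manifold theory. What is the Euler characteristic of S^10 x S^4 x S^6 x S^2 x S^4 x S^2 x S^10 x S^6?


chi is multiplicative: chi(X x Y) = chi(X) chi(Y).
Each even-dim sphere has chi = 2. There are 8 factors.
chi = 2^8 = 256

256


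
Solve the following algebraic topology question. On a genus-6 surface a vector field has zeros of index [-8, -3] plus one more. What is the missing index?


Poincare-Hopf: sum of indices = chi(M).
chi(Sigma_6) = 2 - 2*6 = -10.
Sum of known indices = -11.
x = chi - (sum known) = -10 - (-11) = 1

1


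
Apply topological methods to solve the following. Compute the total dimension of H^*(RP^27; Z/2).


H^k(RP^27; Z/2) = Z/2 for each 0 <= k <= 27.
Total dimension = 27 + 1 = 28

28


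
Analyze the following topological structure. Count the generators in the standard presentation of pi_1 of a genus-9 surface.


Standard presentation: pi_1(Sigma_g) = <a_1,b_1,...,a_g,b_g | [a_1,b_1]...[a_g,b_g] = 1>.
Number of generators = 2g = 2*9 = 18

18


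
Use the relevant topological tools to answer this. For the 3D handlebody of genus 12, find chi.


A genus-g handlebody deformation retracts to a wedge of g circles.
chi(vee_g S^1) = 1 - g.
chi(H_12) = 1 - 12 = -11

-11


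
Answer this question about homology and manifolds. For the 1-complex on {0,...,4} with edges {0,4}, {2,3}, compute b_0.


Run DFS/union-find over 5 vertices.
V = 5, E = 2.
Number of components = 3

3


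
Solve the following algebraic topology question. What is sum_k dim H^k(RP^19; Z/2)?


H^k(RP^19; Z/2) = Z/2 for each 0 <= k <= 19.
Total dimension = 19 + 1 = 20

20


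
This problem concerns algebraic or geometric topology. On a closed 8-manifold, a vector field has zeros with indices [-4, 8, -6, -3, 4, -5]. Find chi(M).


Poincare-Hopf: chi(M) = sum of indices of zeros.
chi = (-4) + (8) + (-6) + (-3) + (4) + (-5) = -6

-6


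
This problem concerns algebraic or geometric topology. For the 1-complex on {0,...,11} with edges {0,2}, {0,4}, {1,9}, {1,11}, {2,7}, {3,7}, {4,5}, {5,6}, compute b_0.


Run DFS/union-find over 12 vertices.
V = 12, E = 8.
Number of components = 4

4


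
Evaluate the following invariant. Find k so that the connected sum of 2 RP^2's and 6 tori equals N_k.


Since a >= 1, the sum is non-orientable; each T^2 can be replaced by RP^2 # RP^2 (since T^2#RP^2 = 3RP^2).
Total crosscaps k = 2 + 2*6 = 14.
Check via chi: chi = 2*1 + 6*0 - (2+6-1)*2 = -12 = 2 - k = -12. Consistent.

14
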